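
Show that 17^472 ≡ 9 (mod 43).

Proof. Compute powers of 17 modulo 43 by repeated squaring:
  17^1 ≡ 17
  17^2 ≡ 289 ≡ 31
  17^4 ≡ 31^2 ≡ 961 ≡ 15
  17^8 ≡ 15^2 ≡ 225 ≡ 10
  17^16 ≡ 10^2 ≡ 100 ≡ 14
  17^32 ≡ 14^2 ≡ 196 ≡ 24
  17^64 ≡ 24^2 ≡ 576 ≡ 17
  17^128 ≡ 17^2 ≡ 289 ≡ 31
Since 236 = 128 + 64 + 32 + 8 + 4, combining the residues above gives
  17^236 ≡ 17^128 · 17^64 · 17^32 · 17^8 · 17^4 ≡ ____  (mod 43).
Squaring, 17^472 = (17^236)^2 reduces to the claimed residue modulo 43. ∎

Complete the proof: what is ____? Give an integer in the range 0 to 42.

40

17^128 · 17^64 · 17^32 · 17^8 · 17^4 ≡ 31 · 17 · 24 · 10 · 15 = 1897200.
1897200 mod 43 = 40, so 17^236 ≡ 40 (mod 43).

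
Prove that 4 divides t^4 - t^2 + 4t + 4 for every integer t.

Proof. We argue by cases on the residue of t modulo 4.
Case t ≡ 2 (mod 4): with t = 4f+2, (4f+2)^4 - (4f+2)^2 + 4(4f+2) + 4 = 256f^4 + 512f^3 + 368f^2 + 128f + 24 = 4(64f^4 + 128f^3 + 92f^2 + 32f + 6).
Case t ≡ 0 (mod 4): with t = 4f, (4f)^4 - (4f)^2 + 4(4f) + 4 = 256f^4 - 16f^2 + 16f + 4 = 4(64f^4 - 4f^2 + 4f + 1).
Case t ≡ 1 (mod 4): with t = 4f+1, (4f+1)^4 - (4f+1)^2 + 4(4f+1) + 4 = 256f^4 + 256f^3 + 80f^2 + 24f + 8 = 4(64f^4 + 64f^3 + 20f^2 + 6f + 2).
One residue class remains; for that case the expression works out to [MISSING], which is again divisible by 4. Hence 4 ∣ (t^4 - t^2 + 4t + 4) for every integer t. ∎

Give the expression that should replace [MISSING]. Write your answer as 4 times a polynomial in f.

4(64f^4 + 192f^3 + 212f^2 + 106f + 22)

The residues treated are {2, 0, 1}, so the missing case is t ≡ 3 (mod 4); write t = 4f+3.
Then (4f+3)^4 - (4f+3)^2 + 4(4f+3) + 4 = 256f^4 + 768f^3 + 848f^2 + 424f + 88 = 4(64f^4 + 192f^3 + 212f^2 + 106f + 22).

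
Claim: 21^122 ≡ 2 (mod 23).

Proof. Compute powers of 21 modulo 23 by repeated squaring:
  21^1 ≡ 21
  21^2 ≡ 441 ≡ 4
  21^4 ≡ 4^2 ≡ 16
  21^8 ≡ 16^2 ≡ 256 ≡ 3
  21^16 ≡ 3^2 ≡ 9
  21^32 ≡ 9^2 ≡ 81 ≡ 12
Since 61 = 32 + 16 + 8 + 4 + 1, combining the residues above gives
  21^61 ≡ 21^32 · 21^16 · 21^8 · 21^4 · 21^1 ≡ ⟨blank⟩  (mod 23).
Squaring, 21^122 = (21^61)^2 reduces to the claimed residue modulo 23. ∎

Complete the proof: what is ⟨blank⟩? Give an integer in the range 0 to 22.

21^32 · 21^16 · 21^8 · 21^4 · 21^1 ≡ 12 · 9 · 3 · 16 · 21 = 108864.
108864 mod 23 = 5, so 21^61 ≡ 5 (mod 23).

5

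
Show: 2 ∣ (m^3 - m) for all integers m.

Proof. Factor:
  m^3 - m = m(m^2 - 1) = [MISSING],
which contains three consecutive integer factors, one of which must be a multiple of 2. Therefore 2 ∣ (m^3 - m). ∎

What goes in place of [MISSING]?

(m - 1)m(m + 1)

m(m^2 - 1) = m(m - 1)(m + 1) = (m - 1)m(m + 1).
These three factors are consecutive integers, so their product is divisible by 2.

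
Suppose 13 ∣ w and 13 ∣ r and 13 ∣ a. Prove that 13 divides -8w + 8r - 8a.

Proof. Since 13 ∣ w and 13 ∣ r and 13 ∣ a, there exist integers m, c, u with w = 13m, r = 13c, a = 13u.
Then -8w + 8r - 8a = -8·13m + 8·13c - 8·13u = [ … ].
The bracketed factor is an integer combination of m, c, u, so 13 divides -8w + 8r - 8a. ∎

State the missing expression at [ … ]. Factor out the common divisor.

13(8c - 8m - 8u)

Pull the common 13 out of every term: -8·13m + 8·13c - 8·13u = 13(8c - 8m - 8u).
8c - 8m - 8u is an integer, which exhibits the divisibility.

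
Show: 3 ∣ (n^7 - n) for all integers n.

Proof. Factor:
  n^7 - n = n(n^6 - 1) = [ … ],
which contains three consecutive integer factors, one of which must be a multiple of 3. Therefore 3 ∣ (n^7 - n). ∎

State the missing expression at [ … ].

n^6 - 1 = (n^2 - 1)(n^4 + n^2 + 1), and n^2 - 1 = (n-1)(n+1).
So n(n^6 - 1) = (n - 1)n(n + 1)(n^4 + n^2 + 1).

(n - 1)n(n + 1)(n^4 + n^2 + 1)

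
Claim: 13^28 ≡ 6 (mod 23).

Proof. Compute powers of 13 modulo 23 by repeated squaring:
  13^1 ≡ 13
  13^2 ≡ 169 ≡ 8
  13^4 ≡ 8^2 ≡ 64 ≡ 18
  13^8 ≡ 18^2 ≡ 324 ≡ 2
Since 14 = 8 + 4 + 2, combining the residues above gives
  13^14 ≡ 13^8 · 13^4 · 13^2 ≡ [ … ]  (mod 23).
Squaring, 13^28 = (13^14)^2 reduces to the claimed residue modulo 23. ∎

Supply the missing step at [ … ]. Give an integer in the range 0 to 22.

12

Multiply the listed residues: 2 · 18 · 8 = 36 → 288.
Reducing modulo 23: 288 = 12·23 + 12, so 13^14 ≡ 12.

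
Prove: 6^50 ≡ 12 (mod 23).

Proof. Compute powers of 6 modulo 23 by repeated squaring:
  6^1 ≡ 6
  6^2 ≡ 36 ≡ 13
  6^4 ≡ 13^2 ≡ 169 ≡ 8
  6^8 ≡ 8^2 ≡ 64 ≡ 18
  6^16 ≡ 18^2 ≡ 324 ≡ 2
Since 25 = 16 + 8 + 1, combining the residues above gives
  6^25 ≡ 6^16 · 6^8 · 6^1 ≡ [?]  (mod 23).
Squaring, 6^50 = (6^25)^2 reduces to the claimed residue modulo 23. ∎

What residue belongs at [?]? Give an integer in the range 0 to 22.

Multiply the listed residues: 2 · 18 · 6 = 36 → 216.
Reducing modulo 23: 216 = 9·23 + 9, so 6^25 ≡ 9.

9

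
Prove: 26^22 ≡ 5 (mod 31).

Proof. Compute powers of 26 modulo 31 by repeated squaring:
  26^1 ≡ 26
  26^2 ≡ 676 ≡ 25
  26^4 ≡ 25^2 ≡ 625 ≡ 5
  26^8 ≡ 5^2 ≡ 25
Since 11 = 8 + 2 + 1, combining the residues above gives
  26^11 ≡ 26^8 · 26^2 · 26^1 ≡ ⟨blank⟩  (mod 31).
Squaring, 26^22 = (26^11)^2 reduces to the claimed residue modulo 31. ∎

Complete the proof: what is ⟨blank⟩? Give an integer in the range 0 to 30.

6

26^8 · 26^2 · 26^1 ≡ 25 · 25 · 26 = 16250.
16250 mod 31 = 6, so 26^11 ≡ 6 (mod 31).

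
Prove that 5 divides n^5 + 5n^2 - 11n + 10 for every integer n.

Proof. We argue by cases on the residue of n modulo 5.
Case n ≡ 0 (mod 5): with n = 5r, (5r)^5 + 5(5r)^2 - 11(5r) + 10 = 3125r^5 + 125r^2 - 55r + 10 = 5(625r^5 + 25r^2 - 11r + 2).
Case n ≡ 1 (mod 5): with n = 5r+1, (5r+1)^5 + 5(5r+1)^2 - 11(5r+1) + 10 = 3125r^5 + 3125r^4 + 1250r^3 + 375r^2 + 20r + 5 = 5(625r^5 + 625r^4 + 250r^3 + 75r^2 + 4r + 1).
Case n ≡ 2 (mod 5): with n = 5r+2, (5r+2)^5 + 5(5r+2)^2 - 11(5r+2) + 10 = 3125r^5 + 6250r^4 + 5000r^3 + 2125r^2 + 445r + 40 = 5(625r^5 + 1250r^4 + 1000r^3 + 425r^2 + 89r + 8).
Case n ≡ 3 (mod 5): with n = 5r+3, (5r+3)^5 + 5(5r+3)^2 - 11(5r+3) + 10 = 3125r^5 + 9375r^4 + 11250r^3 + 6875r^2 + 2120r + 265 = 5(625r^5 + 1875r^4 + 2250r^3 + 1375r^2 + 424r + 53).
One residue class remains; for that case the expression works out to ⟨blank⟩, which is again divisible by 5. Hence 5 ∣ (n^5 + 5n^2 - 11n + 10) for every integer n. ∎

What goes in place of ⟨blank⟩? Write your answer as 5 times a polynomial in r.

5(625r^5 + 2500r^4 + 4000r^3 + 3225r^2 + 1309r + 214)

The residues treated are {0, 1, 2, 3}, so the missing case is n ≡ 4 (mod 5); write n = 5r+4.
Then (5r+4)^5 + 5(5r+4)^2 - 11(5r+4) + 10 = 3125r^5 + 12500r^4 + 20000r^3 + 16125r^2 + 6545r + 1070 = 5(625r^5 + 2500r^4 + 4000r^3 + 3225r^2 + 1309r + 214).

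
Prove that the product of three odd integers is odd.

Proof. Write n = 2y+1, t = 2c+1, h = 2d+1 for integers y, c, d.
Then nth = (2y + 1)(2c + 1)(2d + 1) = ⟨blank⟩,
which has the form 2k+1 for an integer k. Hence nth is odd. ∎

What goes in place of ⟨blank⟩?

2(4cdy + 2cd + 2cy + c + 2dy + d + y) + 1

Expanding: (2y + 1)(2c + 1)(2d + 1) = 8cdy + 4cd + 4cy + 2c + 4dy + 2d + 2y + 1.
Every term except the constant is even, so this is 2(4cdy + 2cd + 2cy + c + 2dy + d + y) + 1,
and 4cdy + 2cd + 2cy + c + 2dy + d + y ∈ ℤ gives the required form.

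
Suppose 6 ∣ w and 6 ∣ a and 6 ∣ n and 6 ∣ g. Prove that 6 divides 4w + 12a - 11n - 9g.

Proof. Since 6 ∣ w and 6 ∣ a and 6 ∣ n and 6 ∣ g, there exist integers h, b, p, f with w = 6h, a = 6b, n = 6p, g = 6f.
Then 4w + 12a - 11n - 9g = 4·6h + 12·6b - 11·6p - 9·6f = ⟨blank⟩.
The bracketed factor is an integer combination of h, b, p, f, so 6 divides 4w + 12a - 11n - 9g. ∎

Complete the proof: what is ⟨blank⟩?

Each term has a factor of 6: 4·6h + 12·6b - 11·6p - 9·6f = 6·(12b - 9f + 4h - 11p).
Since 12b - 9f + 4h - 11p is an integer, 6 ∣ (4w + 12a - 11n - 9g).

6(12b - 9f + 4h - 11p)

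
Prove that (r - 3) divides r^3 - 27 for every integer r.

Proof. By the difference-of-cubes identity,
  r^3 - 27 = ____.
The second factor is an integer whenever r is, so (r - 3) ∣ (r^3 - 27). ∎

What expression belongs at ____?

Polynomial division of r^3 - 27 by r - 3 leaves remainder 0 and quotient r^2 + 3r + 9.
Hence r^3 - 27 = (r - 3)(r^2 + 3r + 9).

(r - 3)(r^2 + 3r + 9)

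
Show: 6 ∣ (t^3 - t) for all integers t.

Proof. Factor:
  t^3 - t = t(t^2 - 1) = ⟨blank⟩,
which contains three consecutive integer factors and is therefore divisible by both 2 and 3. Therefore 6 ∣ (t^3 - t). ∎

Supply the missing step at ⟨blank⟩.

(t - 1)t(t + 1)

t(t^2 - 1) = t(t - 1)(t + 1) = (t - 1)t(t + 1).
These three factors are consecutive integers, so their product is divisible by 6.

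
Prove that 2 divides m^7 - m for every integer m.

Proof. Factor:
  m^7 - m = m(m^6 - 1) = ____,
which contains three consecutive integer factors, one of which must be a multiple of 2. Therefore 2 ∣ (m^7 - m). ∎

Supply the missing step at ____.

m^6 - 1 = (m^2 - 1)(m^4 + m^2 + 1), and m^2 - 1 = (m-1)(m+1).
So m(m^6 - 1) = (m - 1)m(m + 1)(m^4 + m^2 + 1).

(m - 1)m(m + 1)(m^4 + m^2 + 1)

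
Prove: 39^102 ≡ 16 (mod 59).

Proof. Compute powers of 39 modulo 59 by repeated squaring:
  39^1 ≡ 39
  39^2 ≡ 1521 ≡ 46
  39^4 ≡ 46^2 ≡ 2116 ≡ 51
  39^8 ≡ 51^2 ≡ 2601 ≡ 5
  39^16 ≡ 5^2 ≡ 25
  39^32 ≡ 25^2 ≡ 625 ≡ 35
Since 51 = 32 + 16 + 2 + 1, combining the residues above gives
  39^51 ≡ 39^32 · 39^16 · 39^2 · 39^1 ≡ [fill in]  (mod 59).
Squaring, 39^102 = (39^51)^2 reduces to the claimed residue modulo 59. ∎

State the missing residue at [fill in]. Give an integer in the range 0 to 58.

55

39^32 · 39^16 · 39^2 · 39^1 ≡ 35 · 25 · 46 · 39 = 1569750.
1569750 mod 59 = 55, so 39^51 ≡ 55 (mod 59).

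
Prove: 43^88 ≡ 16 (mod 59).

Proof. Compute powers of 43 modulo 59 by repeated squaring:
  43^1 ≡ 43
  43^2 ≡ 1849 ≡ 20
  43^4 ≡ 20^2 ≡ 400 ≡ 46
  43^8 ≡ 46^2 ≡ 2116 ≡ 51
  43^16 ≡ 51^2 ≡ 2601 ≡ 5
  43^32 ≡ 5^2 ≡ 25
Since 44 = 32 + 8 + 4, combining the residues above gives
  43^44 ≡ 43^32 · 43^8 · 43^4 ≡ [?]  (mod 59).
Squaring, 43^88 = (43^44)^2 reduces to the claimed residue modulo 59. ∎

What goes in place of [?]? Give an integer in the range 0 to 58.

43^32 · 43^8 · 43^4 ≡ 25 · 51 · 46 = 58650.
58650 mod 59 = 4, so 43^44 ≡ 4 (mod 59).

4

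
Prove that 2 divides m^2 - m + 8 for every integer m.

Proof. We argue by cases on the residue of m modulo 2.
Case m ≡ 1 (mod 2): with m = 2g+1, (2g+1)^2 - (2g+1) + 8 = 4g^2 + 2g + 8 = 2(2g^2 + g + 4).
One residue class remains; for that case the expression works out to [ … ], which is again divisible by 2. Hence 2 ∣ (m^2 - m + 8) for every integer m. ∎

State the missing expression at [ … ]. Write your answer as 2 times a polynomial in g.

Only m ≡ 0 (mod 2) is unaccounted for. Put m = 2g:
(2g)^2 - (2g) + 8 expands to 4g^2 - 2g + 8,
and factoring out 2 leaves 2(2g^2 - g + 4).

2(2g^2 - g + 4)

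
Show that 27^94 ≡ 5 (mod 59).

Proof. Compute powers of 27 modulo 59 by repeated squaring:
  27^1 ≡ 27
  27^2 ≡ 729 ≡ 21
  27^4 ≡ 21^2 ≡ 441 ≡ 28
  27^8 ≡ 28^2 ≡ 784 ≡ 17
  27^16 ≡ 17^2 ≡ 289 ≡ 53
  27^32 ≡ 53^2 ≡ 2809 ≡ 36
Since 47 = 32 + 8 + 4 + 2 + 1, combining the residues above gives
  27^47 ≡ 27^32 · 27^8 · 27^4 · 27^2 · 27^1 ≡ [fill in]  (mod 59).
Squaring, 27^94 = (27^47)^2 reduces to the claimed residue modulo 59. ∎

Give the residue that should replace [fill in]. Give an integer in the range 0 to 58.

Multiply the listed residues: 36 · 17 · 28 · 21 · 27 = 612 → 17136 → 359856 → 9716112.
Reducing modulo 59: 9716112 = 164679·59 + 51, so 27^47 ≡ 51.

51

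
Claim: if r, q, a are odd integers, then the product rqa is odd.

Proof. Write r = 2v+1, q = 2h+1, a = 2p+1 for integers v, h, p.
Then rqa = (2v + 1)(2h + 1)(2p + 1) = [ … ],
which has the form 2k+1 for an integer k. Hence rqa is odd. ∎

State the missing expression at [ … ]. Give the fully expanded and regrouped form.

2(4hpv + 2hp + 2hv + h + 2pv + p + v) + 1

Expanding: (2v + 1)(2h + 1)(2p + 1) = 8hpv + 4hp + 4hv + 2h + 4pv + 2p + 2v + 1.
Every term except the constant is even, so this is 2(4hpv + 2hp + 2hv + h + 2pv + p + v) + 1,
and 4hpv + 2hp + 2hv + h + 2pv + p + v ∈ ℤ gives the required form.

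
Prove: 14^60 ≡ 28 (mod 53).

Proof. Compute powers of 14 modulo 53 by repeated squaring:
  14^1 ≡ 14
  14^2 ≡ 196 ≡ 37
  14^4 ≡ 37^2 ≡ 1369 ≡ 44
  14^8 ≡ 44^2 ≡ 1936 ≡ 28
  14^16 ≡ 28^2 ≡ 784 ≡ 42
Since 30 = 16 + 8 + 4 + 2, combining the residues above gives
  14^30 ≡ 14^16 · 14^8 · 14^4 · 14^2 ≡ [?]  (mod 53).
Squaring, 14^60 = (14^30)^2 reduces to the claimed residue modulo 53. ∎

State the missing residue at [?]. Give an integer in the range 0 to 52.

Multiply the listed residues: 42 · 28 · 44 · 37 = 1176 → 51744 → 1914528.
Reducing modulo 53: 1914528 = 36123·53 + 9, so 14^30 ≡ 9.

9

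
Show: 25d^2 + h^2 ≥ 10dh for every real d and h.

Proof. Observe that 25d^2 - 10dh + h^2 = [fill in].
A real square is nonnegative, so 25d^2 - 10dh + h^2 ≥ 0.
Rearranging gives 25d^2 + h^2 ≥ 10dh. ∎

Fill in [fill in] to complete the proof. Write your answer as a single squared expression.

The leading and trailing coefficients are 5^2 and 1^2, and 10 = 2·5·1, so the trinomial is (5d - h)^2.
Hence 25d^2 - 10dh + h^2 ≥ 0.

(5d - h)^2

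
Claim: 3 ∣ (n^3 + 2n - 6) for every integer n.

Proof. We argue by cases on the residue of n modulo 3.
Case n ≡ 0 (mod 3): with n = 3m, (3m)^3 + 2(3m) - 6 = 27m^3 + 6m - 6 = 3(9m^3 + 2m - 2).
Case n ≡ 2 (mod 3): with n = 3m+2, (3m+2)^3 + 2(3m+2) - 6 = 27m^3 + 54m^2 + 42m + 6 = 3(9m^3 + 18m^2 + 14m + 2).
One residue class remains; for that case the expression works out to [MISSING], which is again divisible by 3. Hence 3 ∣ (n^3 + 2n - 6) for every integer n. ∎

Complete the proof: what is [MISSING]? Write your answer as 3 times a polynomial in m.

3(9m^3 + 9m^2 + 5m - 1)

The residues treated are {0, 2}, so the missing case is n ≡ 1 (mod 3); write n = 3m+1.
Then (3m+1)^3 + 2(3m+1) - 6 = 27m^3 + 27m^2 + 15m - 3 = 3(9m^3 + 9m^2 + 5m - 1).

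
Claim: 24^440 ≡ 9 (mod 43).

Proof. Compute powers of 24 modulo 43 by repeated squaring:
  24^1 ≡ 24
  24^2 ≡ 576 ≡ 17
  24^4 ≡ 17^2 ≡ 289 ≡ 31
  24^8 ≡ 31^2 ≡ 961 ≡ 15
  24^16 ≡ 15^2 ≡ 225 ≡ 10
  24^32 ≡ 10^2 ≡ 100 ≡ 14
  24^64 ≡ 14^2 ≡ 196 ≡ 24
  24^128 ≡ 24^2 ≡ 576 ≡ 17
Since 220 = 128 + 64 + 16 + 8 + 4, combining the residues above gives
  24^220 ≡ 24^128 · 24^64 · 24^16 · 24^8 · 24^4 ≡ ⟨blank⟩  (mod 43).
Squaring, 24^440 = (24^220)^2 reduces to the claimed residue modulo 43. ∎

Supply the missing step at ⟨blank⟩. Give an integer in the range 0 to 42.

24^128 · 24^64 · 24^16 · 24^8 · 24^4 ≡ 17 · 24 · 10 · 15 · 31 = 1897200.
1897200 mod 43 = 40, so 24^220 ≡ 40 (mod 43).

40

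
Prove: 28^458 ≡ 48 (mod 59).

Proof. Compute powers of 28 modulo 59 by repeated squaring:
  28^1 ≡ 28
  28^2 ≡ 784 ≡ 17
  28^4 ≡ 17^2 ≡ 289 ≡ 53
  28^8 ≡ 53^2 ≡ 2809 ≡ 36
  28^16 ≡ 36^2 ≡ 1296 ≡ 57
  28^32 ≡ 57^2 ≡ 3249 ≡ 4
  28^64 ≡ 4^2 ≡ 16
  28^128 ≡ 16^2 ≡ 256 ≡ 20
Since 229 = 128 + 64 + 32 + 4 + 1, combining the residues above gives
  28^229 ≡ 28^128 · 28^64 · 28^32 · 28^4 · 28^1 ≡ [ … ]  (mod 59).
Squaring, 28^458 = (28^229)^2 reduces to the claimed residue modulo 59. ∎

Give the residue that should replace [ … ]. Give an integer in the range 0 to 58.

15

28^128 · 28^64 · 28^32 · 28^4 · 28^1 ≡ 20 · 16 · 4 · 53 · 28 = 1899520.
1899520 mod 59 = 15, so 28^229 ≡ 15 (mod 59).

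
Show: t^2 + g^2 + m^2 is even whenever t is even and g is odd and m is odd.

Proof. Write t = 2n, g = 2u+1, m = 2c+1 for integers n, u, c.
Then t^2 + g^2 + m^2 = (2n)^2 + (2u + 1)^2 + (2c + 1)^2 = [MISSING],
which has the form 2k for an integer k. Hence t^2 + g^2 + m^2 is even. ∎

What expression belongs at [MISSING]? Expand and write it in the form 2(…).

(2n)^2 + (2u + 1)^2 + (2c + 1)^2 = 4c^2 + 4c + 4n^2 + 4u^2 + 4u + 2
= 2(2c^2 + 2c + 2n^2 + 2u^2 + 2u + 1).
Since 2c^2 + 2c + 2n^2 + 2u^2 + 2u + 1 is an integer, the sum of squares is of the form 2k for an integer k.

2(2c^2 + 2c + 2n^2 + 2u^2 + 2u + 1)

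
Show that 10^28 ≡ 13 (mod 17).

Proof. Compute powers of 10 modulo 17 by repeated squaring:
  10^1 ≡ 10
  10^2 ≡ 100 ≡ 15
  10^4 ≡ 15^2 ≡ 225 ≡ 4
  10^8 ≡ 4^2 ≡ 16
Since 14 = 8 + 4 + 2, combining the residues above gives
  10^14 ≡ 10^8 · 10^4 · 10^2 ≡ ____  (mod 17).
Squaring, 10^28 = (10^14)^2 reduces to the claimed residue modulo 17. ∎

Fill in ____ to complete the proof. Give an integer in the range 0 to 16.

Multiply the listed residues: 16 · 4 · 15 = 64 → 960.
Reducing modulo 17: 960 = 56·17 + 8, so 10^14 ≡ 8.

8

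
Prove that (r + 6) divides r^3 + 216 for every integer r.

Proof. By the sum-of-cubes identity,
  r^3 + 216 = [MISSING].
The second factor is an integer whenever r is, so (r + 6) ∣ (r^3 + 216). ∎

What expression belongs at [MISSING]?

(r + 6)(r^2 - 6r + 36)

Polynomial division of r^3 + 216 by r + 6 leaves remainder 0 and quotient r^2 - 6r + 36.
Hence r^3 + 216 = (r + 6)(r^2 - 6r + 36).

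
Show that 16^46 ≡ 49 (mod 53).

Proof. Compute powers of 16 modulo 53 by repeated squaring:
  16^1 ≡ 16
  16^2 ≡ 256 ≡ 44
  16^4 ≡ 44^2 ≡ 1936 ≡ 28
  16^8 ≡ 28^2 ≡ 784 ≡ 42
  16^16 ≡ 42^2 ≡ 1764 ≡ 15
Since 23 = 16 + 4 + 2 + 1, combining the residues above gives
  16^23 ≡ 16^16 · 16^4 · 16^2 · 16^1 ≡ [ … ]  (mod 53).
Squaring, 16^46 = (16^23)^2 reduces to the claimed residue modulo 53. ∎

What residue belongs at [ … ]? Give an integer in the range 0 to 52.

Multiply the listed residues: 15 · 28 · 44 · 16 = 420 → 18480 → 295680.
Reducing modulo 53: 295680 = 5578·53 + 46, so 16^23 ≡ 46.

46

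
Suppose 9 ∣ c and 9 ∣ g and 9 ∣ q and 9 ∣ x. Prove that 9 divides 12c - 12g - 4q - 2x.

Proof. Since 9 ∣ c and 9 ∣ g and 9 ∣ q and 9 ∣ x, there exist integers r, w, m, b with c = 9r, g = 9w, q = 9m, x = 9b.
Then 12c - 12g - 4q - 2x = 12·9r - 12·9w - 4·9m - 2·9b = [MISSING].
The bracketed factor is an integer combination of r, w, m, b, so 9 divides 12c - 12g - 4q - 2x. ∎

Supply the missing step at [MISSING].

Pull the common 9 out of every term: 12·9r - 12·9w - 4·9m - 2·9b = 9(-2b - 4m + 12r - 12w).
-2b - 4m + 12r - 12w is an integer, which exhibits the divisibility.

9(-2b - 4m + 12r - 12w)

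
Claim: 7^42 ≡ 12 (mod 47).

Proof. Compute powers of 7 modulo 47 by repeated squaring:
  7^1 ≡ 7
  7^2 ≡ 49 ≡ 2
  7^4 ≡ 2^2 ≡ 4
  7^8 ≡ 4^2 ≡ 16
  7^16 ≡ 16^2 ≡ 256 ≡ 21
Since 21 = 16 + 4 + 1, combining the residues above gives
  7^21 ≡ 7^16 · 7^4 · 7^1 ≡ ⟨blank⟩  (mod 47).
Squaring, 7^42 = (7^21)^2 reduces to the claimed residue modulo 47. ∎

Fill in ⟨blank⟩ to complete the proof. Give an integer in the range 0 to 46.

7^16 · 7^4 · 7^1 ≡ 21 · 4 · 7 = 588.
588 mod 47 = 24, so 7^21 ≡ 24 (mod 47).

24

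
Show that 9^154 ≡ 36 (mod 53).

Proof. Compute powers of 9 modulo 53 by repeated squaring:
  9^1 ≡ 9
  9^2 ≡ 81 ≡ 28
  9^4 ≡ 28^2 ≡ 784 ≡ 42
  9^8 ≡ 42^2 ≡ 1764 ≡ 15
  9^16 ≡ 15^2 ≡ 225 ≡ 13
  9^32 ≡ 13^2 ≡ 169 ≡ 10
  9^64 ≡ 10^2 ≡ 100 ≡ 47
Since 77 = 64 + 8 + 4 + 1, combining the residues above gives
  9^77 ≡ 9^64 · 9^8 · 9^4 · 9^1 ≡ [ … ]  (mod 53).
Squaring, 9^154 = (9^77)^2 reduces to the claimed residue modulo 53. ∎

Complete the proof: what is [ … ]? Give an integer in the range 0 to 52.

6

Multiply the listed residues: 47 · 15 · 42 · 9 = 705 → 29610 → 266490.
Reducing modulo 53: 266490 = 5028·53 + 6, so 9^77 ≡ 6.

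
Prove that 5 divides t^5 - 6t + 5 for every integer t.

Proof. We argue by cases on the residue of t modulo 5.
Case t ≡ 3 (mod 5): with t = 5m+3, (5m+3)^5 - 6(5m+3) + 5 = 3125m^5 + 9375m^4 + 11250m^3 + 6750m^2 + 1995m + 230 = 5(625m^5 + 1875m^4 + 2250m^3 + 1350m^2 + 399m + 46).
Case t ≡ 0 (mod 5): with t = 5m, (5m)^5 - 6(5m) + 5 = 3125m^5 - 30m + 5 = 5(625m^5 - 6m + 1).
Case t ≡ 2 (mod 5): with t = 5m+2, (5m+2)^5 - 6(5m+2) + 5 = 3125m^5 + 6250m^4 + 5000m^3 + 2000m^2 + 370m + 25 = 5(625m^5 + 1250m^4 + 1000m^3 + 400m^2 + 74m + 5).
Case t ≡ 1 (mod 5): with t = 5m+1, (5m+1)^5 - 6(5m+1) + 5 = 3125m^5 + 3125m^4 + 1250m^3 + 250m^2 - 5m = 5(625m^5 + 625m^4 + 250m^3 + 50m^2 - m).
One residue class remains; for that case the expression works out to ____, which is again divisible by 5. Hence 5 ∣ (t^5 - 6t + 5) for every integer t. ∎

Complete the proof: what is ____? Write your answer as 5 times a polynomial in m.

The residues treated are {3, 0, 2, 1}, so the missing case is t ≡ 4 (mod 5); write t = 5m+4.
Then (5m+4)^5 - 6(5m+4) + 5 = 3125m^5 + 12500m^4 + 20000m^3 + 16000m^2 + 6370m + 1005 = 5(625m^5 + 2500m^4 + 4000m^3 + 3200m^2 + 1274m + 201).

5(625m^5 + 2500m^4 + 4000m^3 + 3200m^2 + 1274m + 201)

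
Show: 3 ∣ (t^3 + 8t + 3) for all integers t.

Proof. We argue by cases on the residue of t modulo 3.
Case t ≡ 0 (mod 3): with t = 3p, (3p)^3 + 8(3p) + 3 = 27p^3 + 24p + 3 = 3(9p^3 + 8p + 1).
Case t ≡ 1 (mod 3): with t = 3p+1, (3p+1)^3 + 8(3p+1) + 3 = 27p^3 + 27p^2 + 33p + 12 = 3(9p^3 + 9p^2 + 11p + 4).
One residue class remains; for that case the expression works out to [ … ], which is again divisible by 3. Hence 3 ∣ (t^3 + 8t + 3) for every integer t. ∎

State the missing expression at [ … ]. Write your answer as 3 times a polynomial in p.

The residues treated are {0, 1}, so the missing case is t ≡ 2 (mod 3); write t = 3p+2.
Then (3p+2)^3 + 8(3p+2) + 3 = 27p^3 + 54p^2 + 60p + 27 = 3(9p^3 + 18p^2 + 20p + 9).

3(9p^3 + 18p^2 + 20p + 9)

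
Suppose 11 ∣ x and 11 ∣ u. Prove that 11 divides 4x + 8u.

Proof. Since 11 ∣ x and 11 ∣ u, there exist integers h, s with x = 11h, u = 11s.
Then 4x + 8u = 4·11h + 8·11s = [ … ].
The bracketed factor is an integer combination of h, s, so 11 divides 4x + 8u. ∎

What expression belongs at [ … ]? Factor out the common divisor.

Pull the common 11 out of every term: 4·11h + 8·11s = 11(4h + 8s).
4h + 8s is an integer, which exhibits the divisibility.

11(4h + 8s)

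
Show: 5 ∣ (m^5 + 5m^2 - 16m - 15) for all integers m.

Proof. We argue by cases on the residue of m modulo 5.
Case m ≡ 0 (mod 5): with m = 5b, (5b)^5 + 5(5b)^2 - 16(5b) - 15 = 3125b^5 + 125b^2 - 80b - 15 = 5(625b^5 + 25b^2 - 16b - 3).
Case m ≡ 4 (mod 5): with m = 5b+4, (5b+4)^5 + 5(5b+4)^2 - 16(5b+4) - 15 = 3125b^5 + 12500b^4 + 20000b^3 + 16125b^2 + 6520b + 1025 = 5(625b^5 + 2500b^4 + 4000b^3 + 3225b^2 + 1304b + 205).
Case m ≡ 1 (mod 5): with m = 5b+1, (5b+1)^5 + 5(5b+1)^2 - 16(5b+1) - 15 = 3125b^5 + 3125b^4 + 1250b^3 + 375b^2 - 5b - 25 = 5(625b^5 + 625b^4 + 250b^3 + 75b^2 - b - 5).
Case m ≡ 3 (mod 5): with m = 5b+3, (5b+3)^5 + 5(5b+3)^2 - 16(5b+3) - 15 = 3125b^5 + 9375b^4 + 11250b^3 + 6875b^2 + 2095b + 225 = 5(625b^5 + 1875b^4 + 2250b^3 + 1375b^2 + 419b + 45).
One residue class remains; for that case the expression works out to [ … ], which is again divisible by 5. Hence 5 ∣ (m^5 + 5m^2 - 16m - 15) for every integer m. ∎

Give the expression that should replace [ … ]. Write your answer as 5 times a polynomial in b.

Only m ≡ 2 (mod 5) is unaccounted for. Put m = 5b+2:
(5b+2)^5 + 5(5b+2)^2 - 16(5b+2) - 15 expands to 3125b^5 + 6250b^4 + 5000b^3 + 2125b^2 + 420b + 5,
and factoring out 5 leaves 5(625b^5 + 1250b^4 + 1000b^3 + 425b^2 + 84b + 1).

5(625b^5 + 1250b^4 + 1000b^3 + 425b^2 + 84b + 1)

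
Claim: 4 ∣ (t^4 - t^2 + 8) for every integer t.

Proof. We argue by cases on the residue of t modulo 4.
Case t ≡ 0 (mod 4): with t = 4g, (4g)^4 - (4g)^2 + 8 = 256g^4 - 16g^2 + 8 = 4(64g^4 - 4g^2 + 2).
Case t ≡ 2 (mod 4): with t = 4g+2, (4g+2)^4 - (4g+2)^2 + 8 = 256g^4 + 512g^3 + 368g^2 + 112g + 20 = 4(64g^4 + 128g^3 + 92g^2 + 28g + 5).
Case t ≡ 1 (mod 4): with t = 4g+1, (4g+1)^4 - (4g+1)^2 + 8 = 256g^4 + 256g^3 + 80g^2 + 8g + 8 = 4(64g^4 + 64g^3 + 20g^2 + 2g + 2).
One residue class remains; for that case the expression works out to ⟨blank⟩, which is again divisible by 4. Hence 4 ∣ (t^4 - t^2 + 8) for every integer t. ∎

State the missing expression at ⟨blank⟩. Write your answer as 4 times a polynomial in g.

4(64g^4 + 192g^3 + 212g^2 + 102g + 20)

The residues treated are {0, 2, 1}, so the missing case is t ≡ 3 (mod 4); write t = 4g+3.
Then (4g+3)^4 - (4g+3)^2 + 8 = 256g^4 + 768g^3 + 848g^2 + 408g + 80 = 4(64g^4 + 192g^3 + 212g^2 + 102g + 20).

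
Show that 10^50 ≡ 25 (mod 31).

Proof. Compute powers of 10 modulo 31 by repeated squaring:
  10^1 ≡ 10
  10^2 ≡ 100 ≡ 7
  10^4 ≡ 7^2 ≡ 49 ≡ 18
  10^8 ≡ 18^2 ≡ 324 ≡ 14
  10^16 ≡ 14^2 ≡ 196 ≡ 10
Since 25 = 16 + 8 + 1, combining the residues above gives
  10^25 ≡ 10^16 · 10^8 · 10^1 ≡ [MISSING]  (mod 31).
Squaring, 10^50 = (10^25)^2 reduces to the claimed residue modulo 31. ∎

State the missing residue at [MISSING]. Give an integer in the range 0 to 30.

5

Multiply the listed residues: 10 · 14 · 10 = 140 → 1400.
Reducing modulo 31: 1400 = 45·31 + 5, so 10^25 ≡ 5.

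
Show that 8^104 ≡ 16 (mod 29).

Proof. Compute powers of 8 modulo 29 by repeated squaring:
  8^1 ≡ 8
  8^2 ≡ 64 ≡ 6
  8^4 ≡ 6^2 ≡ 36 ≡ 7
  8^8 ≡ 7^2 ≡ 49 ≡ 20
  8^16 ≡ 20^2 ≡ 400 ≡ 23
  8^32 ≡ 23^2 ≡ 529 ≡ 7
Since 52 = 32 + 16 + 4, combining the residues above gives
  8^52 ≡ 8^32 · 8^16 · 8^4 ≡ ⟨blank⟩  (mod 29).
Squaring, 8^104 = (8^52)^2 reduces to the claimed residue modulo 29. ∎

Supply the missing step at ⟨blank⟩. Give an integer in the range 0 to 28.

8^32 · 8^16 · 8^4 ≡ 7 · 23 · 7 = 1127.
1127 mod 29 = 25, so 8^52 ≡ 25 (mod 29).

25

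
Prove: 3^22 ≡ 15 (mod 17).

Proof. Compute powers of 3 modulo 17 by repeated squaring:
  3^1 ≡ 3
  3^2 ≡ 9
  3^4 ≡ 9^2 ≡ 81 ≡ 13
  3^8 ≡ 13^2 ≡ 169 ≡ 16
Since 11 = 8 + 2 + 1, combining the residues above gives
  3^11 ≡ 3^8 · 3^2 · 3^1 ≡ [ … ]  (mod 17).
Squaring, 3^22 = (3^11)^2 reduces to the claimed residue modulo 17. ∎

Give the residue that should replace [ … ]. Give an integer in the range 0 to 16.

7

3^8 · 3^2 · 3^1 ≡ 16 · 9 · 3 = 432.
432 mod 17 = 7, so 3^11 ≡ 7 (mod 17).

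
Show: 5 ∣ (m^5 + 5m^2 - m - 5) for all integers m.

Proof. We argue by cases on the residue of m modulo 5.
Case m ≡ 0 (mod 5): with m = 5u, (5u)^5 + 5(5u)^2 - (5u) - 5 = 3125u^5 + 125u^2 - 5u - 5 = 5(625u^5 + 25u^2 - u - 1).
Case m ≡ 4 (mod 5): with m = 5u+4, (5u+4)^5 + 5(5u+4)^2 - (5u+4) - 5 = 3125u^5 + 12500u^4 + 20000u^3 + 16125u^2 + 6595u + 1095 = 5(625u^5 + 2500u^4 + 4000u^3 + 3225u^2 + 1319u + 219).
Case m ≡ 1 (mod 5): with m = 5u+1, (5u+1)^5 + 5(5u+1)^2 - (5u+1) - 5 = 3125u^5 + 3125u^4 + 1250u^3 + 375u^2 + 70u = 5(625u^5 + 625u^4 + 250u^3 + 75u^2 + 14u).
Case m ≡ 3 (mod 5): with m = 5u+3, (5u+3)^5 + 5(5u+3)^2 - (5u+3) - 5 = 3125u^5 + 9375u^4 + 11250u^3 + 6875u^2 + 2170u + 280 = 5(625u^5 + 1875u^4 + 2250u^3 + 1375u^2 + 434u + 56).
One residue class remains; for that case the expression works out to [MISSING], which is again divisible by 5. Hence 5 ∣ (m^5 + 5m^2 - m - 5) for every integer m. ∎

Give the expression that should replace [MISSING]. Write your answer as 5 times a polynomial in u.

The residues treated are {0, 4, 1, 3}, so the missing case is m ≡ 2 (mod 5); write m = 5u+2.
Then (5u+2)^5 + 5(5u+2)^2 - (5u+2) - 5 = 3125u^5 + 6250u^4 + 5000u^3 + 2125u^2 + 495u + 45 = 5(625u^5 + 1250u^4 + 1000u^3 + 425u^2 + 99u + 9).

5(625u^5 + 1250u^4 + 1000u^3 + 425u^2 + 99u + 9)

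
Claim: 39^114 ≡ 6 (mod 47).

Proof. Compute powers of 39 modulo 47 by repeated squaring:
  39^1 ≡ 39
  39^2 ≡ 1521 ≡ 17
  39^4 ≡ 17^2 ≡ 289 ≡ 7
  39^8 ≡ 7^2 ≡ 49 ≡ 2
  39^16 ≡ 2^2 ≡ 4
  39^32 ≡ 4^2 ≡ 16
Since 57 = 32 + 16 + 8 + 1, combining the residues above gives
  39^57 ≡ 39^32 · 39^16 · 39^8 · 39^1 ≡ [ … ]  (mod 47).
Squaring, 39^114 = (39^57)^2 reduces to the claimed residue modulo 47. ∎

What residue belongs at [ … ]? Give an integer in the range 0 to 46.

Multiply the listed residues: 16 · 4 · 2 · 39 = 64 → 128 → 4992.
Reducing modulo 47: 4992 = 106·47 + 10, so 39^57 ≡ 10.

10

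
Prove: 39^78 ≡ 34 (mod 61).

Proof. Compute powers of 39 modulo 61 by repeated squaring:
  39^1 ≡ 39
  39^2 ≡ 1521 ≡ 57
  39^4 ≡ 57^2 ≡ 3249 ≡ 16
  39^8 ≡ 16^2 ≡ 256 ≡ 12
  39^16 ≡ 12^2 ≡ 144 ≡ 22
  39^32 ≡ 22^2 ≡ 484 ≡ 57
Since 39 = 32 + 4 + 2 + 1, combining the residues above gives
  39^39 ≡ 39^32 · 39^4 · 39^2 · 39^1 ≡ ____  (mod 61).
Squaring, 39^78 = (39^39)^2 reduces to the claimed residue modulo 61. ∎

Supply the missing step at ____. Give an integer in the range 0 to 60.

39^32 · 39^4 · 39^2 · 39^1 ≡ 57 · 16 · 57 · 39 = 2027376.
2027376 mod 61 = 41, so 39^39 ≡ 41 (mod 61).

41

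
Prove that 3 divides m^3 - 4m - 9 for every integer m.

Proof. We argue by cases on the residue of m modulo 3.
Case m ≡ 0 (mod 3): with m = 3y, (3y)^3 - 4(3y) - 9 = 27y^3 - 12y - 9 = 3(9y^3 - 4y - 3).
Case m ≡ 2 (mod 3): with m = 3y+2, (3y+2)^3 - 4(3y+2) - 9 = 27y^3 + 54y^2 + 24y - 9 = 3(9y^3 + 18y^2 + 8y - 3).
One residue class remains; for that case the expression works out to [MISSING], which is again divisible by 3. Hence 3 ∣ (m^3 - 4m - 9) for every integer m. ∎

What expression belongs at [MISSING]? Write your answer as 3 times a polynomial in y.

3(9y^3 + 9y^2 - y - 4)

Only m ≡ 1 (mod 3) is unaccounted for. Put m = 3y+1:
(3y+1)^3 - 4(3y+1) - 9 expands to 27y^3 + 27y^2 - 3y - 12,
and factoring out 3 leaves 3(9y^3 + 9y^2 - y - 4).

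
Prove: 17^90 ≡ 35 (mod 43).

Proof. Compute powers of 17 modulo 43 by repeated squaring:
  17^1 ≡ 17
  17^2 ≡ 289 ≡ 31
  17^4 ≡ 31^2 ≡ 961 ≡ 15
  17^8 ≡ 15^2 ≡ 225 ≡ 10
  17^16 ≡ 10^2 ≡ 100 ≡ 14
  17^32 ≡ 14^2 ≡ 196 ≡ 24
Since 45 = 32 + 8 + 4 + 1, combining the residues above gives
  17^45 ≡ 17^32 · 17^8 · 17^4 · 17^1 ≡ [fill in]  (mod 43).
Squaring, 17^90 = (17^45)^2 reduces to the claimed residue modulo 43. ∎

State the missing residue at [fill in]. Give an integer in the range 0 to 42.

17^32 · 17^8 · 17^4 · 17^1 ≡ 24 · 10 · 15 · 17 = 61200.
61200 mod 43 = 11, so 17^45 ≡ 11 (mod 43).

11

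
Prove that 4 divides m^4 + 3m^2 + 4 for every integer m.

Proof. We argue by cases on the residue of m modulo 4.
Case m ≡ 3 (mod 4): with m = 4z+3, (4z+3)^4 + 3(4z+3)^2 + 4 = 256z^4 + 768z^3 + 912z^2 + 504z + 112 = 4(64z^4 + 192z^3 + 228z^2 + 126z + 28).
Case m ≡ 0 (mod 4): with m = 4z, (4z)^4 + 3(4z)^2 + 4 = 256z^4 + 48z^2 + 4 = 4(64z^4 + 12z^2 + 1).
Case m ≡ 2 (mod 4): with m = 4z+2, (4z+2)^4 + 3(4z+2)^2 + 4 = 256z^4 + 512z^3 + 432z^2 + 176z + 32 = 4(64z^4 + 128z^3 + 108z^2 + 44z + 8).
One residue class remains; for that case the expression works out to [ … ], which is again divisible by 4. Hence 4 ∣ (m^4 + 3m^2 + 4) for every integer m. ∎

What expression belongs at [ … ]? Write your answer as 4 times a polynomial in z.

Only m ≡ 1 (mod 4) is unaccounted for. Put m = 4z+1:
(4z+1)^4 + 3(4z+1)^2 + 4 expands to 256z^4 + 256z^3 + 144z^2 + 40z + 8,
and factoring out 4 leaves 4(64z^4 + 64z^3 + 36z^2 + 10z + 2).

4(64z^4 + 64z^3 + 36z^2 + 10z + 2)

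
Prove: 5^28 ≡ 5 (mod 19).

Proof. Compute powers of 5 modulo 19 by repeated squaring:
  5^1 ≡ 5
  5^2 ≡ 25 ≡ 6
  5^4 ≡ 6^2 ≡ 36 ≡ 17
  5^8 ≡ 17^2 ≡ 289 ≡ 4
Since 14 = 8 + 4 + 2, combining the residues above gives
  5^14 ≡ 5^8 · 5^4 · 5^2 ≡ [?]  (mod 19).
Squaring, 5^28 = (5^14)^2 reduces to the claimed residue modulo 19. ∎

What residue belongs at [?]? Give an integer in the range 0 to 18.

9

5^8 · 5^4 · 5^2 ≡ 4 · 17 · 6 = 408.
408 mod 19 = 9, so 5^14 ≡ 9 (mod 19).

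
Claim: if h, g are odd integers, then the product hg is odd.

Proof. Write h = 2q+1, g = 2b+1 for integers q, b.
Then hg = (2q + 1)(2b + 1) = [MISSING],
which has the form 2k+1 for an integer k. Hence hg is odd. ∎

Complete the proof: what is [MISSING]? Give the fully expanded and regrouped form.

Expanding: (2q + 1)(2b + 1) = 4bq + 2b + 2q + 1.
Every term except the constant is even, so this is 2(2bq + b + q) + 1,
and 2bq + b + q ∈ ℤ gives the required form.

2(2bq + b + q) + 1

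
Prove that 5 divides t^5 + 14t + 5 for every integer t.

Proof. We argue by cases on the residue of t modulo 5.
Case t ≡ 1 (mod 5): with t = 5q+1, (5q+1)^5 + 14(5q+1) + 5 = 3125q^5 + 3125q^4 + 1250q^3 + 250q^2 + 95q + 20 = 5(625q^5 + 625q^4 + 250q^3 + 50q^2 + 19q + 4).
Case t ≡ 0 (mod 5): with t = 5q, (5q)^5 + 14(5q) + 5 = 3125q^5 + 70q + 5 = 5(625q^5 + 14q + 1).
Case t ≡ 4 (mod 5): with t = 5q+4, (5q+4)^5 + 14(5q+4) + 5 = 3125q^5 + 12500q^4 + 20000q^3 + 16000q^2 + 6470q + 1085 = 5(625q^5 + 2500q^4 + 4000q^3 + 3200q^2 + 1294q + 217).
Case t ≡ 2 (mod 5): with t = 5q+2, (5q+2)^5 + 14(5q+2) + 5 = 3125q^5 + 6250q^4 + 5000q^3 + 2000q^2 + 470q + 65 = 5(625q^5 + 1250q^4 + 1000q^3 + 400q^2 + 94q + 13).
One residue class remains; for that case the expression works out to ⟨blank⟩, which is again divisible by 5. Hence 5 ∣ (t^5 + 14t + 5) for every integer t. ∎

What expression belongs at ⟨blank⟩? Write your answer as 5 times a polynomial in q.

Only t ≡ 3 (mod 5) is unaccounted for. Put t = 5q+3:
(5q+3)^5 + 14(5q+3) + 5 expands to 3125q^5 + 9375q^4 + 11250q^3 + 6750q^2 + 2095q + 290,
and factoring out 5 leaves 5(625q^5 + 1875q^4 + 2250q^3 + 1350q^2 + 419q + 58).

5(625q^5 + 1875q^4 + 2250q^3 + 1350q^2 + 419q + 58)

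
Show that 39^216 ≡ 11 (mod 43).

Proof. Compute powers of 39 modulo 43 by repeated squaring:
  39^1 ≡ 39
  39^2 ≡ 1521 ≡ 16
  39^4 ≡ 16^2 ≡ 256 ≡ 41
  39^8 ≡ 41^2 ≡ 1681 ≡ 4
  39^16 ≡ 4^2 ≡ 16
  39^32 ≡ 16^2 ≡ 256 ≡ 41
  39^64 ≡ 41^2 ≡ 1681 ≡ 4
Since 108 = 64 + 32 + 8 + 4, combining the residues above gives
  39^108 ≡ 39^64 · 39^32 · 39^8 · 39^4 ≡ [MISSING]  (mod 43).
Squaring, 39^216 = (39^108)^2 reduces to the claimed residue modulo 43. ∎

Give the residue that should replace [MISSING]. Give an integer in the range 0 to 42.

Multiply the listed residues: 4 · 41 · 4 · 41 = 164 → 656 → 26896.
Reducing modulo 43: 26896 = 625·43 + 21, so 39^108 ≡ 21.

21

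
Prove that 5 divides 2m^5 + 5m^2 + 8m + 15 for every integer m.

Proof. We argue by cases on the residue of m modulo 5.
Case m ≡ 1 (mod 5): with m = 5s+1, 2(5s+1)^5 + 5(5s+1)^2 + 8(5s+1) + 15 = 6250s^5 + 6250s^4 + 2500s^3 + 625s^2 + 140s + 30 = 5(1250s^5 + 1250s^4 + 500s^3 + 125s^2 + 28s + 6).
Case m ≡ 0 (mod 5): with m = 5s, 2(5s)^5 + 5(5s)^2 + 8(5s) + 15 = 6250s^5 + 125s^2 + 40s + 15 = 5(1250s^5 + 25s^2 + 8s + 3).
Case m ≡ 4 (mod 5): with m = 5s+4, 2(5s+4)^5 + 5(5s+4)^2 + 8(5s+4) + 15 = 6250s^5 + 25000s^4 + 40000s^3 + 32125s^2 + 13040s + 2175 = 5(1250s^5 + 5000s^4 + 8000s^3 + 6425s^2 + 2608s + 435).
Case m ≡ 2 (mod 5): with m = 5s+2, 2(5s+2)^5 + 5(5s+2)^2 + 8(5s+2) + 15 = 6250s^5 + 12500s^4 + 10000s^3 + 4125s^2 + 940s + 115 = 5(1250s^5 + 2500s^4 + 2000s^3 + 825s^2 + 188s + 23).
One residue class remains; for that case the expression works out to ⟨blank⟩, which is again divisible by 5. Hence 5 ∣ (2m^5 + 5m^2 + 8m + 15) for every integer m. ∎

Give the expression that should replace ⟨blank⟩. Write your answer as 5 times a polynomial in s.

5(1250s^5 + 3750s^4 + 4500s^3 + 2725s^2 + 848s + 114)

The residues treated are {1, 0, 4, 2}, so the missing case is m ≡ 3 (mod 5); write m = 5s+3.
Then 2(5s+3)^5 + 5(5s+3)^2 + 8(5s+3) + 15 = 6250s^5 + 18750s^4 + 22500s^3 + 13625s^2 + 4240s + 570 = 5(1250s^5 + 3750s^4 + 4500s^3 + 2725s^2 + 848s + 114).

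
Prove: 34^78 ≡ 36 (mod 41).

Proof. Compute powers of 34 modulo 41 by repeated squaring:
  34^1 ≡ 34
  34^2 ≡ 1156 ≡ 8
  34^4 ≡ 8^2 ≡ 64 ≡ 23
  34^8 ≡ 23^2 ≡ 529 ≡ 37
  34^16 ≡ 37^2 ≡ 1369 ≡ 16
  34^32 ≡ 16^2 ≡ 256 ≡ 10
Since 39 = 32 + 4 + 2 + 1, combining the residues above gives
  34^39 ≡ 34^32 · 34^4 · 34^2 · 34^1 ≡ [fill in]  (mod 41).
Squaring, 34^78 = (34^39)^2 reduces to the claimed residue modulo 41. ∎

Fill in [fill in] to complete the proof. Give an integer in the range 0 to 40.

34^32 · 34^4 · 34^2 · 34^1 ≡ 10 · 23 · 8 · 34 = 62560.
62560 mod 41 = 35, so 34^39 ≡ 35 (mod 41).

35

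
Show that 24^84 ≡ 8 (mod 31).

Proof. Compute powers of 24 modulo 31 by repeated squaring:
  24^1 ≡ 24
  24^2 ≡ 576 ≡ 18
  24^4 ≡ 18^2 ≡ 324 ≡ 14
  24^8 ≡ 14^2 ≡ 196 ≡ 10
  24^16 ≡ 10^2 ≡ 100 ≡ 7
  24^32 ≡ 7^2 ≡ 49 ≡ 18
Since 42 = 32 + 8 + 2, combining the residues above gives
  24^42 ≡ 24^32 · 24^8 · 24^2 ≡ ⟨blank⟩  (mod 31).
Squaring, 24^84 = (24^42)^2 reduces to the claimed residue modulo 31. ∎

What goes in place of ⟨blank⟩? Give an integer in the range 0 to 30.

16

Multiply the listed residues: 18 · 10 · 18 = 180 → 3240.
Reducing modulo 31: 3240 = 104·31 + 16, so 24^42 ≡ 16.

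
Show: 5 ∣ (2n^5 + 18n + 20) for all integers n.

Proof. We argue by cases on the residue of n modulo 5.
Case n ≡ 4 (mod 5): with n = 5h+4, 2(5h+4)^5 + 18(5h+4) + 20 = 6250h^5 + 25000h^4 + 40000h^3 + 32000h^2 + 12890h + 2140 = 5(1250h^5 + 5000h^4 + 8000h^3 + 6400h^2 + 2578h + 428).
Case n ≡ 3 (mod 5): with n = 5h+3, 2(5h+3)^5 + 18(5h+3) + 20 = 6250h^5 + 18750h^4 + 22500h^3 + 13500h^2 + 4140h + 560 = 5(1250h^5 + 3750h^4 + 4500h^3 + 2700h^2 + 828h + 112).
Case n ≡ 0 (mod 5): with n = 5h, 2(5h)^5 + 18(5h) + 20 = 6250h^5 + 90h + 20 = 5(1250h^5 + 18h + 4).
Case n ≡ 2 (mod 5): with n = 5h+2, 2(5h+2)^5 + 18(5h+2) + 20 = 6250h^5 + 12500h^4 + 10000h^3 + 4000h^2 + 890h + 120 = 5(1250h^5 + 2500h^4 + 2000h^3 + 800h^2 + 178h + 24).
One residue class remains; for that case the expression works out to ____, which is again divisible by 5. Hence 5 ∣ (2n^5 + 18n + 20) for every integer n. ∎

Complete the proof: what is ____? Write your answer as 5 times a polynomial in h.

5(1250h^5 + 1250h^4 + 500h^3 + 100h^2 + 28h + 8)

The residues treated are {4, 3, 0, 2}, so the missing case is n ≡ 1 (mod 5); write n = 5h+1.
Then 2(5h+1)^5 + 18(5h+1) + 20 = 6250h^5 + 6250h^4 + 2500h^3 + 500h^2 + 140h + 40 = 5(1250h^5 + 1250h^4 + 500h^3 + 100h^2 + 28h + 8).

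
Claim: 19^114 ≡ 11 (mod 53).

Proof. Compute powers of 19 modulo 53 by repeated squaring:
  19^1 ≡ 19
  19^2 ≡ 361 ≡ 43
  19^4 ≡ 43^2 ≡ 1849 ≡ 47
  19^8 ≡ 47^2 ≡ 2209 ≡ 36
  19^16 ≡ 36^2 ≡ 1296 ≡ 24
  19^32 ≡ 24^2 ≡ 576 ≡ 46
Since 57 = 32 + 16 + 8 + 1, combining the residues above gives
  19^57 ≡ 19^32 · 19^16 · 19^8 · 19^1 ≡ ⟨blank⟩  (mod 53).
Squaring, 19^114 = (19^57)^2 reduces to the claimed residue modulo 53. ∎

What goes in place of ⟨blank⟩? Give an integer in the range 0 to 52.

19^32 · 19^16 · 19^8 · 19^1 ≡ 46 · 24 · 36 · 19 = 755136.
755136 mod 53 = 45, so 19^57 ≡ 45 (mod 53).

45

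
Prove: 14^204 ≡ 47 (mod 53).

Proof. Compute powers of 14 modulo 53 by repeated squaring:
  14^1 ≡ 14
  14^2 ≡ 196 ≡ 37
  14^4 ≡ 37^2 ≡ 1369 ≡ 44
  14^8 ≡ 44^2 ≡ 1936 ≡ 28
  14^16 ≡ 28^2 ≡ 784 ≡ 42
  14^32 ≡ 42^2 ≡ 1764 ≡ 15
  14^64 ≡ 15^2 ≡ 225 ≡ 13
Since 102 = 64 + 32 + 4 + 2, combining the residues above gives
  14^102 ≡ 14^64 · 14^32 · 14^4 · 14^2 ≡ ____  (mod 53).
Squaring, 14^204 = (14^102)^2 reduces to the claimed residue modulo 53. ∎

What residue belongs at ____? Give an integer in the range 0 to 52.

Multiply the listed residues: 13 · 15 · 44 · 37 = 195 → 8580 → 317460.
Reducing modulo 53: 317460 = 5989·53 + 43, so 14^102 ≡ 43.

43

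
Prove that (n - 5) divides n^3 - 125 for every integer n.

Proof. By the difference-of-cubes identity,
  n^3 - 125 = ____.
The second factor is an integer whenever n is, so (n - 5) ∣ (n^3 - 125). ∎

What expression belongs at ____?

(n - 5)(n^2 + 5n + 25)

a^3 - b^3 = (a - b)(a^2 + ab + b^2). With a = n, b = 5:
n^3 - 125 = (n - 5)(n^2 + 5n + 25).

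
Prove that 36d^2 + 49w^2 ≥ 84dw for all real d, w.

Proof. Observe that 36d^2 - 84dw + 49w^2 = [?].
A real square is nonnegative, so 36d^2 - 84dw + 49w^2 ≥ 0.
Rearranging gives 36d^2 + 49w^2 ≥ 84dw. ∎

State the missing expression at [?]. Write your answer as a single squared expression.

36d^2 - 84dw + 49w^2 is a perfect-square trinomial: the outer terms are (6d)^2 and (7w)^2, and the cross term is -2·6d·7w.
So 36d^2 - 84dw + 49w^2 = (6d - 7w)^2 ≥ 0.

(6d - 7w)^2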